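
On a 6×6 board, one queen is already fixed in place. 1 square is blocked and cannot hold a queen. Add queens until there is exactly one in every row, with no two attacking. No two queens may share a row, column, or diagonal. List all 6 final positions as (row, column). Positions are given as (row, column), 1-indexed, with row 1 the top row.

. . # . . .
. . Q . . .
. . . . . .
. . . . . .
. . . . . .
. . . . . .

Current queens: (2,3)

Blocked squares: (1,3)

Row 1: attacked by (2,3)→{2,3,4}. Blocked: 3. Safe: 1, 5, 6. Place at column 5.
Row 3: attacked by (1,5)→{3,5}; (2,3)→{2,3,4}. Safe: 1, 6. Place at column 1.
Row 4: attacked by (1,5)→{2,5}; (2,3)→{1,3,5}; (3,1)→{1,2}. Safe: 4, 6. Place at column 6.
Row 5: attacked by (1,5)→{1,5}; (2,3)→{3,6}; (3,1)→{1,3}; (4,6)→{5,6}. Safe: 2, 4. Place at column 4.
Row 6: attacked by (1,5)→{5}; (2,3)→{3}; (3,1)→{1,4}; (4,6)→{4,6}; (5,4)→{3,4,5}. Safe: 2. Place at column 2.
Columns [5, 3, 1, 6, 4, 2], r−c [-4, -1, 2, -2, 1, 4], r+c [6, 5, 4, 10, 9, 8] are all distinct, so no two queens attack.

(1,5) (2,3) (3,1) (4,6) (5,4) (6,2)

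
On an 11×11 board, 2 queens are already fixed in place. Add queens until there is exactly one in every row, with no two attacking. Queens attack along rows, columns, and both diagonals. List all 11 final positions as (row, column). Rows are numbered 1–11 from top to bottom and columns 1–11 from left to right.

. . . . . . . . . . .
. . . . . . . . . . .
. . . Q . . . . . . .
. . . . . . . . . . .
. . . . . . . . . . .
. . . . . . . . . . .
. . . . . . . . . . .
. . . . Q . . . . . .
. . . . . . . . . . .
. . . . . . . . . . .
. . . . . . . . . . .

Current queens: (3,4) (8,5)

Row 1: attacked by (3,4)→{2,4,6}; (8,5)→{5}. Safe: 1, 3, 7, 8, 9, 10, 11. Place at column 3.
Row 2: attacked by (1,3)→{2,3,4}; (3,4)→{3,4,5}; (8,5)→{5,11}. Safe: 1, 6, 7, 8, 9, 10. Place at column 8.
Row 4: attacked by (1,3)→{3,6}; (2,8)→{6,8,10}; (3,4)→{3,4,5}; (8,5)→{1,5,9}. Safe: 2, 7, 11. Place at column 11.
Row 5: attacked by (1,3)→{3,7}; (2,8)→{5,8,11}; (3,4)→{2,4,6}; (4,11)→{10,11}; (8,5)→{2,5,8}. Safe: 1, 9. Place at column 1.
Row 6: attacked by (1,3)→{3,8}; (2,8)→{4,8}; (3,4)→{1,4,7}; (4,11)→{9,11}; (5,1)→{1,2}; (8,5)→{3,5,7}. Safe: 6, 10. Place at column 10.
Row 7: attacked by (1,3)→{3,9}; (2,8)→{3,8}; (3,4)→{4,8}; (4,11)→{8,11}; (5,1)→{1,3}; (6,10)→{9,10,11}; (8,5)→{4,5,6}. Safe: 2, 7. Place at column 7.
Row 9: attacked by (1,3)→{3,11}; (2,8)→{1,8}; (3,4)→{4,10}; (4,11)→{6,11}; (5,1)→{1,5}; (6,10)→{7,10}; (7,7)→{5,7,9}; (8,5)→{4,5,6}. Safe: 2. Place at column 2.
Row 10: attacked by (1,3)→{3}; (2,8)→{8}; (3,4)→{4,11}; (4,11)→{5,11}; (5,1)→{1,6}; (6,10)→{6,10}; (7,7)→{4,7,10}; (8,5)→{3,5,7}; (9,2)→{1,2,3}. Safe: 9. Place at column 9.
Row 11: attacked by (1,3)→{3}; (2,8)→{8}; (3,4)→{4}; (4,11)→{4,11}; (5,1)→{1,7}; (6,10)→{5,10}; (7,7)→{3,7,11}; (8,5)→{2,5,8}; (9,2)→{2,4}; (10,9)→{8,9,10}. Safe: 6. Place at column 6.
Columns [3, 8, 4, 11, 1, 10, 7, 5, 2, 9, 6], r−c [-2, -6, -1, -7, 4, -4, 0, 3, 7, 1, 5], r+c [4, 10, 7, 15, 6, 16, 14, 13, 11, 19, 17] are all distinct, so no two queens attack.

(1,3) (2,8) (3,4) (4,11) (5,1) (6,10) (7,7) (8,5) (9,2) (10,9) (11,6)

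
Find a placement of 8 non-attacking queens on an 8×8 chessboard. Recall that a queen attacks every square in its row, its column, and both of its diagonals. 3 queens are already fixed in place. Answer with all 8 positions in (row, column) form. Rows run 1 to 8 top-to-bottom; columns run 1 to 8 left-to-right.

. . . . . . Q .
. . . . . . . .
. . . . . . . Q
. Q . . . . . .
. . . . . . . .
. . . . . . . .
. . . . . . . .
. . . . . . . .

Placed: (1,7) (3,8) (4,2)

(1,7) (2,3) (3,8) (4,2) (5,5) (6,1) (7,6) (8,4)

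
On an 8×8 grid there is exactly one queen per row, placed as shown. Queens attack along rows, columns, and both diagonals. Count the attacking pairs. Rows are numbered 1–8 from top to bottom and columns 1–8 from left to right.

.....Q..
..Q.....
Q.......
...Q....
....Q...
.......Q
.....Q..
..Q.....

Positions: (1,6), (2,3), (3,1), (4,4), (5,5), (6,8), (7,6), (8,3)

Same column: (1,6)–(7,6) (column 6); (2,3)–(8,3) (column 3).
Same diagonal: (4,4)–(5,5) (|4−5| = |4−5| = 1).
Total attacking pairs: 3.

3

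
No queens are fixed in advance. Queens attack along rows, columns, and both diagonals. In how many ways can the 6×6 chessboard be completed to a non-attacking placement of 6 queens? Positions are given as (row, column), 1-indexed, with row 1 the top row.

Branch on row 1: col 1 → 0; col 2 → 1; col 3 → 1; col 4 → 1; col 5 → 1; col 6 → 0.
Sum: 0 + 1 + 1 + 1 + 1 + 0 = 4.
(This is the classic 6-queens count.)

4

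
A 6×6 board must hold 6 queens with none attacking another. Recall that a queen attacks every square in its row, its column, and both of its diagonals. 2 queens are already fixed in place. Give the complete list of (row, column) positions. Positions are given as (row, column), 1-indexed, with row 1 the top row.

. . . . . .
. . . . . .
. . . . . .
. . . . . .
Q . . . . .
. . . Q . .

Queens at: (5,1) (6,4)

Row 1: attacked by (5,1)→{1,5}; (6,4)→{4}. Safe: 2, 3, 6. Place at column 3.
Row 2: attacked by (1,3)→{2,3,4}; (5,1)→{1,4}; (6,4)→{4}. Safe: 5, 6. Place at column 6.
Row 3: attacked by (1,3)→{1,3,5}; (2,6)→{5,6}; (5,1)→{1,3}; (6,4)→{1,4}. Safe: 2. Place at column 2.
Row 4: attacked by (1,3)→{3,6}; (2,6)→{4,6}; (3,2)→{1,2,3}; (5,1)→{1,2}; (6,4)→{2,4,6}. Safe: 5. Place at column 5.
Columns [3, 6, 2, 5, 1, 4], r−c [-2, -4, 1, -1, 4, 2], r+c [4, 8, 5, 9, 6, 10] are all distinct, so no two queens attack.

(1,3) (2,6) (3,2) (4,5) (5,1) (6,4)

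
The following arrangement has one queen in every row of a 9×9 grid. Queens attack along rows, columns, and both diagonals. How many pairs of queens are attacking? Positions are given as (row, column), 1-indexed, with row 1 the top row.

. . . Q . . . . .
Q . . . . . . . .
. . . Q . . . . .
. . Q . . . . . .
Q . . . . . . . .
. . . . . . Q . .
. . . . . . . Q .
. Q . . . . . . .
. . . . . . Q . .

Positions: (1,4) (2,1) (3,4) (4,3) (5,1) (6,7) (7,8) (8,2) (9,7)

8

Same column: (1,4)–(3,4) (column 4); (2,1)–(5,1) (column 1); (6,7)–(9,7) (column 7).
Same diagonal: (2,1)–(4,3) (|2−4| = |1−3| = 2); (3,4)–(4,3) (|3−4| = |4−3| = 1); (3,4)–(6,7) (|3−6| = |4−7| = 3); (3,4)–(7,8) (|3−7| = |4−8| = 4); (6,7)–(7,8) (|6−7| = |7−8| = 1).
Total attacking pairs: 8.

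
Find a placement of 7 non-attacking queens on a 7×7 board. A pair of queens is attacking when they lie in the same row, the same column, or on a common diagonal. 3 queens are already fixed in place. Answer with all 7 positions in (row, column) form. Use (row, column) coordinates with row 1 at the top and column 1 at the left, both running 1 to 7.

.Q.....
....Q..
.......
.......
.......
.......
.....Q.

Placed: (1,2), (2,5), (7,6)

Row 3: attacked by (1,2)→{2,4}; (2,5)→{4,5,6}; (7,6)→{2,6}. Safe: 1, 3, 7. Place at column 7.
Row 4: attacked by (1,2)→{2,5}; (2,5)→{3,5,7}; (3,7)→{6,7}; (7,6)→{3,6}. Safe: 1, 4. Place at column 4.
Row 5: attacked by (1,2)→{2,6}; (2,5)→{2,5}; (3,7)→{5,7}; (4,4)→{3,4,5}; (7,6)→{4,6}. Safe: 1. Place at column 1.
Row 6: attacked by (1,2)→{2,7}; (2,5)→{1,5}; (3,7)→{4,7}; (4,4)→{2,4,6}; (5,1)→{1,2}; (7,6)→{5,6,7}. Safe: 3. Place at column 3.
Columns [2, 5, 7, 4, 1, 3, 6], r−c [-1, -3, -4, 0, 4, 3, 1], r+c [3, 7, 10, 8, 6, 9, 13] are all distinct, so no two queens attack.

(1,2) (2,5) (3,7) (4,4) (5,1) (6,3) (7,6)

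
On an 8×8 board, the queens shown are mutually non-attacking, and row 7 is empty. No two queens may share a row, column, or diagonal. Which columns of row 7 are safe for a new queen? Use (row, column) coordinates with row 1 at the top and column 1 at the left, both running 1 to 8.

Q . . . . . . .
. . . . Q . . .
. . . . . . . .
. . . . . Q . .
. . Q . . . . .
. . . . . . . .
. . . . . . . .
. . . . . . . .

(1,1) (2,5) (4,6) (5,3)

columns 2, 4, 8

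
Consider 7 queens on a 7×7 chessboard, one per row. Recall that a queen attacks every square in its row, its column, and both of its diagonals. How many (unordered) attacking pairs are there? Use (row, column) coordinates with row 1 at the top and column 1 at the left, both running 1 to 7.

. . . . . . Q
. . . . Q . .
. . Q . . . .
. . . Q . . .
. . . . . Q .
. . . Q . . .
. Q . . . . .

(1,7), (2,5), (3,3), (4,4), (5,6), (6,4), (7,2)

3

Same column: (4,4)–(6,4) (column 4).
Same diagonal: (1,7)–(4,4) (|1−4| = |7−4| = 3); (3,3)–(4,4) (|3−4| = |3−4| = 1).
Total attacking pairs: 3.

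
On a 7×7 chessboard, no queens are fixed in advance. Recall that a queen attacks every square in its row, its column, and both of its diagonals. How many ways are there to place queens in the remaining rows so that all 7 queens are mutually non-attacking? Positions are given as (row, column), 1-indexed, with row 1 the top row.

40

Branch on row 1: col 1 → 4; col 2 → 7; col 3 → 6; col 4 → 6; col 5 → 6; col 6 → 7; col 7 → 4.
Sum: 4 + 7 + 6 + 6 + 6 + 7 + 4 = 40.
(This is the classic 7-queens count.)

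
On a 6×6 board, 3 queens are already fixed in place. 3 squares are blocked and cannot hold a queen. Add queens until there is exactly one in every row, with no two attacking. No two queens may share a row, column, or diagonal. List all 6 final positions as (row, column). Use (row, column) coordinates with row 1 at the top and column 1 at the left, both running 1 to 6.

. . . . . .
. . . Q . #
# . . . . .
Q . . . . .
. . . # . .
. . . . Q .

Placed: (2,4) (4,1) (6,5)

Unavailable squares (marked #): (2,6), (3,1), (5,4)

(1,2) (2,4) (3,6) (4,1) (5,3) (6,5)

Row 1: attacked by (2,4)→{3,4,5}; (4,1)→{1,4}; (6,5)→{5}. Safe: 2, 6. Place at column 2.
Row 3: attacked by (1,2)→{2,4}; (2,4)→{3,4,5}; (4,1)→{1,2}; (6,5)→{2,5}. Blocked: 1. Safe: 6. Place at column 6.
Row 5: attacked by (1,2)→{2,6}; (2,4)→{1,4}; (3,6)→{4,6}; (4,1)→{1,2}; (6,5)→{4,5,6}. Blocked: 4. Safe: 3. Place at column 3.
Columns [2, 4, 6, 1, 3, 5], r−c [-1, -2, -3, 3, 2, 1], r+c [3, 6, 9, 5, 8, 11] are all distinct, so no two queens attack.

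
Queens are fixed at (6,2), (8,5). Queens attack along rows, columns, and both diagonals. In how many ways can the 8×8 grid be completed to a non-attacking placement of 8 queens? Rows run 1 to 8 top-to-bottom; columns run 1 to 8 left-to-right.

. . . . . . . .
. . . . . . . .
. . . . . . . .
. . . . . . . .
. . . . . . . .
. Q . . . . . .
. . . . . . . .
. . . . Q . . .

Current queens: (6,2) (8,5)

Branch on row 1: col 1 → 0; col 3 → 0; col 4 → 1; col 6 → 1; col 8 → 1.
Sum: 0 + 0 + 1 + 1 + 1 = 3.

3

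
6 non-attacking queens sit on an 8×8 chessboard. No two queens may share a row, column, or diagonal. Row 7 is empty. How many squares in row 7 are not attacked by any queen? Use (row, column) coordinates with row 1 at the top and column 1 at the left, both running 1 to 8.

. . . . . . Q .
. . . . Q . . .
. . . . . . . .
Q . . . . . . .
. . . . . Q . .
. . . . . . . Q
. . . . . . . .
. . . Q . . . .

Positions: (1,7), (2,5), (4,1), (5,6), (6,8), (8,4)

1

(1,7) attacks row 7 at column 7 and diagonals 1.
(2,5) attacks row 7 at column 5.
(4,1) attacks row 7 at column 1 and diagonals 4.
(5,6) attacks row 7 at column 6 and diagonals 4, 8.
(6,8) attacks row 7 at column 8 and diagonals 7.
(8,4) attacks row 7 at column 4 and diagonals 3, 5.
Attacked columns: {1, 3, 4, 5, 6, 7, 8}. Safe: {2}.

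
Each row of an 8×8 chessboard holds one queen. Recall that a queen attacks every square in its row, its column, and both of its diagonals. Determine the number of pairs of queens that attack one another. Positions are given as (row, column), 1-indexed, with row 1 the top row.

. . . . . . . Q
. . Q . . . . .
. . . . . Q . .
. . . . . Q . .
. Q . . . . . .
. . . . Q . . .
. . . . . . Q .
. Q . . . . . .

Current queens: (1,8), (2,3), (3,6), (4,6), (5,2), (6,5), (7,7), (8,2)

Same column: (3,6)–(4,6) (column 6); (5,2)–(8,2) (column 2).
Same diagonal: (1,8)–(3,6) (|1−3| = |8−6| = 2); (4,6)–(8,2) (|4−8| = |6−2| = 4).
Total attacking pairs: 4.

4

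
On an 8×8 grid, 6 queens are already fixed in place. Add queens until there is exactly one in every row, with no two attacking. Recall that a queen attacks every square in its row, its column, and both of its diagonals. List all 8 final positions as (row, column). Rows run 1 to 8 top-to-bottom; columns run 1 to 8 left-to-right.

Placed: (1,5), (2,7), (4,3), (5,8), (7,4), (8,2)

Row 3: attacked by (1,5)→{3,5,7}; (2,7)→{6,7,8}; (4,3)→{2,3,4}; (5,8)→{6,8}; (7,4)→{4,8}; (8,2)→{2,7}. Safe: 1. Place at column 1.
Row 6: attacked by (1,5)→{5}; (2,7)→{3,7}; (3,1)→{1,4}; (4,3)→{1,3,5}; (5,8)→{7,8}; (7,4)→{3,4,5}; (8,2)→{2,4}. Safe: 6. Place at column 6.
Columns [5, 7, 1, 3, 8, 6, 4, 2], r−c [-4, -5, 2, 1, -3, 0, 3, 6], r+c [6, 9, 4, 7, 13, 12, 11, 10] are all distinct, so no two queens attack.

(1,5) (2,7) (3,1) (4,3) (5,8) (6,6) (7,4) (8,2)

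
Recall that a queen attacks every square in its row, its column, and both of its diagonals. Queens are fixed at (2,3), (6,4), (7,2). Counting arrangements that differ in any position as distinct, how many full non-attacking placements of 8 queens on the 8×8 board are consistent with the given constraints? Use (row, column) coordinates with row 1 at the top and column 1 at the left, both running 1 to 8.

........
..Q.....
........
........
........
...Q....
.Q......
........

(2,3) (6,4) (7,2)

Branch on row 1: col 1 → 0; col 5 → 0; col 6 → 2; col 7 → 0.
Sum: 0 + 0 + 2 + 0 = 2.

2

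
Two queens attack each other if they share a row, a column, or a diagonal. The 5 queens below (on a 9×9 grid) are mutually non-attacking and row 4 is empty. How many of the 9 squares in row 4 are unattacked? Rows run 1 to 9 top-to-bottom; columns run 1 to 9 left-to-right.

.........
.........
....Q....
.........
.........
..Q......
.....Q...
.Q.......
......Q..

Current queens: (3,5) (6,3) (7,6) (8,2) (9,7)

(3,5) attacks row 4 at column 5 and diagonals 4, 6.
(6,3) attacks row 4 at column 3 and diagonals 1, 5.
(7,6) attacks row 4 at column 6 and diagonals 3, 9.
(8,2) attacks row 4 at column 2 and diagonals 6.
(9,7) attacks row 4 at column 7 and diagonals 2.
Attacked columns: {1, 2, 3, 4, 5, 6, 7, 9}. Safe: {8}.

1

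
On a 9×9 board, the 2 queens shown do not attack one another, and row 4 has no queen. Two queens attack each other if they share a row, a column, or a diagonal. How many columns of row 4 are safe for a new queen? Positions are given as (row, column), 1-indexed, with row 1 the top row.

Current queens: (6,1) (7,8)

(6,1) attacks row 4 at column 1 and diagonals 3.
(7,8) attacks row 4 at column 8 and diagonals 5.
Attacked columns: {1, 3, 5, 8}. Safe: {2, 4, 6, 7, 9}.

5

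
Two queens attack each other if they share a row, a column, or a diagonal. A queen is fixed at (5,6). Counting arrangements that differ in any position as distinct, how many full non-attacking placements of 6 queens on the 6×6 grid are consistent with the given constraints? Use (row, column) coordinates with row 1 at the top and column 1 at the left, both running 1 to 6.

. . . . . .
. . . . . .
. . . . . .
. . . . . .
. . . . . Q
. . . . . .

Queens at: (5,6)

1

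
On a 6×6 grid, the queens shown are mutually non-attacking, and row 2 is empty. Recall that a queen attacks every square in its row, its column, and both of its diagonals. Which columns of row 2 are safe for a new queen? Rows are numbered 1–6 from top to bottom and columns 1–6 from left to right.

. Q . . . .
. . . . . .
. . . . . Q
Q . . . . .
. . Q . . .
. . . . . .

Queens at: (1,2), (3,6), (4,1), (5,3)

columns 4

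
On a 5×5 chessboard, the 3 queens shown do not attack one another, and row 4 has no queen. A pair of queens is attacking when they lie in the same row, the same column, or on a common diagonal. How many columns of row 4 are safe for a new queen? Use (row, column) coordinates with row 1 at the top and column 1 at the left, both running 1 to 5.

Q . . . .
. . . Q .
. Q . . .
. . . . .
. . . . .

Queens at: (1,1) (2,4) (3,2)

1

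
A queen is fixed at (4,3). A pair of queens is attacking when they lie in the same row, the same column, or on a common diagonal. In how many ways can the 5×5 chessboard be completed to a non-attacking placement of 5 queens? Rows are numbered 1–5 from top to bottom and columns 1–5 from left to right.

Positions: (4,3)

2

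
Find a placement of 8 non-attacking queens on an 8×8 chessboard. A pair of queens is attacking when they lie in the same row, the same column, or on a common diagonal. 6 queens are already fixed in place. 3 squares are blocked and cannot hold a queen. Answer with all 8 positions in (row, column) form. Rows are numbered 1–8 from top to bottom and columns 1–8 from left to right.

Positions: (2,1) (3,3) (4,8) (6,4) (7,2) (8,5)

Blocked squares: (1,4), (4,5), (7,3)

Row 1: attacked by (2,1)→{1,2}; (3,3)→{1,3,5}; (4,8)→{5,8}; (6,4)→{4}; (7,2)→{2,8}; (8,5)→{5}. Blocked: 4. Safe: 6, 7. Place at column 7.
Row 5: attacked by (1,7)→{3,7}; (2,1)→{1,4}; (3,3)→{1,3,5}; (4,8)→{7,8}; (6,4)→{3,4,5}; (7,2)→{2,4}; (8,5)→{2,5,8}. Safe: 6. Place at column 6.
Columns [7, 1, 3, 8, 6, 4, 2, 5], r−c [-6, 1, 0, -4, -1, 2, 5, 3], r+c [8, 3, 6, 12, 11, 10, 9, 13] are all distinct, so no two queens attack.

(1,7) (2,1) (3,3) (4,8) (5,6) (6,4) (7,2) (8,5)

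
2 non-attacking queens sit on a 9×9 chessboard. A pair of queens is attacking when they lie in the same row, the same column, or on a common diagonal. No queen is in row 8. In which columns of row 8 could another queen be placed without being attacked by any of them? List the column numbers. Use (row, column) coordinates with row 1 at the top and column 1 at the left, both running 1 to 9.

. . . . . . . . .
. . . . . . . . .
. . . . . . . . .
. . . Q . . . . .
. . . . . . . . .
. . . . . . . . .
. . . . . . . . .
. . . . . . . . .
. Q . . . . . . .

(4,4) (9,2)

(4,4) attacks row 8 at column 4 and diagonals 8.
(9,2) attacks row 8 at column 2 and diagonals 1, 3.
Attacked columns: {1, 2, 3, 4, 8}. Safe: {5, 6, 7, 9}.

columns 5, 6, 7, 9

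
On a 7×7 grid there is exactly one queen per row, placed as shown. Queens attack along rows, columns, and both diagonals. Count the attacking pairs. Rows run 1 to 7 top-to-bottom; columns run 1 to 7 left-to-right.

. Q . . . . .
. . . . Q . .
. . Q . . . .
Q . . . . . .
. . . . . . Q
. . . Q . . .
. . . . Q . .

3

Same column: (2,5)–(7,5) (column 5).
Same diagonal: (5,7)–(7,5) (|5−7| = |7−5| = 2); (6,4)–(7,5) (|6−7| = |4−5| = 1).
Total attacking pairs: 3.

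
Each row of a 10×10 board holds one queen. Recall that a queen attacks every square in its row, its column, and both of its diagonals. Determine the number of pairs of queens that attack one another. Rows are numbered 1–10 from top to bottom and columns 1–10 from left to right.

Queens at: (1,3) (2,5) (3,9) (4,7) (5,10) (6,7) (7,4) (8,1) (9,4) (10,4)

Same column: (4,7)–(6,7) (column 7); (7,4)–(9,4) (column 4); (7,4)–(10,4) (column 4); (9,4)–(10,4) (column 4).
Same diagonal: (2,5)–(4,7) (|2−4| = |5−7| = 2); (4,7)–(7,4) (|4−7| = |7−4| = 3); (6,7)–(9,4) (|6−9| = |7−4| = 3).
Total attacking pairs: 7.

7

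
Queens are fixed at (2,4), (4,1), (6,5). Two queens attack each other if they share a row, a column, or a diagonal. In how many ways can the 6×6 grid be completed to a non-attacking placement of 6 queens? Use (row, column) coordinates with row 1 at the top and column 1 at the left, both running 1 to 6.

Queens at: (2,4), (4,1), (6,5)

1

Branch on row 1: col 2 → 1; col 6 → 0.
Sum: 1 + 0 = 1.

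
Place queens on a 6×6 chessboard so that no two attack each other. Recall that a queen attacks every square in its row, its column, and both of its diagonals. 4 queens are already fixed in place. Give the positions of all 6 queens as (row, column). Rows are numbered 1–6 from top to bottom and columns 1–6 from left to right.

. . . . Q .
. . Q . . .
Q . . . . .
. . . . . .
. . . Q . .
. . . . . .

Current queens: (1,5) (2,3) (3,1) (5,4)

Row 4: attacked by (1,5)→{2,5}; (2,3)→{1,3,5}; (3,1)→{1,2}; (5,4)→{3,4,5}. Safe: 6. Place at column 6.
Row 6: attacked by (1,5)→{5}; (2,3)→{3}; (3,1)→{1,4}; (4,6)→{4,6}; (5,4)→{3,4,5}. Safe: 2. Place at column 2.
Columns [5, 3, 1, 6, 4, 2], r−c [-4, -1, 2, -2, 1, 4], r+c [6, 5, 4, 10, 9, 8] are all distinct, so no two queens attack.

(1,5) (2,3) (3,1) (4,6) (5,4) (6,2)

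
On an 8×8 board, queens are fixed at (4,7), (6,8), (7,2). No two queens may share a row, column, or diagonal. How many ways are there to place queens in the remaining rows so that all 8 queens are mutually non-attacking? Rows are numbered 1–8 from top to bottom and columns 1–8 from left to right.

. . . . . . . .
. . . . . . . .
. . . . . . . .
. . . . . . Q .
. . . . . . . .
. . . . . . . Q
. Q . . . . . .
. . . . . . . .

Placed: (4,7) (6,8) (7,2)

1

Branch on row 1: col 1 → 0; col 5 → 0; col 6 → 1.
Sum: 0 + 0 + 1 = 1.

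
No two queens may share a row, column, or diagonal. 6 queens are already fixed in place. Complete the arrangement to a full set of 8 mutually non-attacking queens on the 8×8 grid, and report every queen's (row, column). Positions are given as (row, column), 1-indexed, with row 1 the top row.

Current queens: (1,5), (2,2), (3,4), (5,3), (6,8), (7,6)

(1,5) (2,2) (3,4) (4,7) (5,3) (6,8) (7,6) (8,1)

Row 4: attacked by (1,5)→{2,5,8}; (2,2)→{2,4}; (3,4)→{3,4,5}; (5,3)→{2,3,4}; (6,8)→{6,8}; (7,6)→{3,6}. Safe: 1, 7. Place at column 7.
Row 8: attacked by (1,5)→{5}; (2,2)→{2,8}; (3,4)→{4}; (4,7)→{3,7}; (5,3)→{3,6}; (6,8)→{6,8}; (7,6)→{5,6,7}. Safe: 1. Place at column 1.
Columns [5, 2, 4, 7, 3, 8, 6, 1], r−c [-4, 0, -1, -3, 2, -2, 1, 7], r+c [6, 4, 7, 11, 8, 14, 13, 9] are all distinct, so no two queens attack.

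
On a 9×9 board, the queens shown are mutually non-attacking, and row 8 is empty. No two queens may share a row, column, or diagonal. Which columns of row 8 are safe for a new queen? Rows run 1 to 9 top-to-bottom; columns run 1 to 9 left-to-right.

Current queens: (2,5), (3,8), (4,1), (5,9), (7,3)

columns 7

(2,5) attacks row 8 at column 5.
(3,8) attacks row 8 at column 8 and diagonals 3.
(4,1) attacks row 8 at column 1 and diagonals 5.
(5,9) attacks row 8 at column 9 and diagonals 6.
(7,3) attacks row 8 at column 3 and diagonals 2, 4.
Attacked columns: {1, 2, 3, 4, 5, 6, 8, 9}. Safe: {7}.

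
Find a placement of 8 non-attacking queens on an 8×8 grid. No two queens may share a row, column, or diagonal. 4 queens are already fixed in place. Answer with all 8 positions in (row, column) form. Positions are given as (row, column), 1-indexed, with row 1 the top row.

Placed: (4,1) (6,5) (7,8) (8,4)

(1,6) (2,2) (3,7) (4,1) (5,3) (6,5) (7,8) (8,4)

Row 1: attacked by (4,1)→{1,4}; (6,5)→{5}; (7,8)→{2,8}; (8,4)→{4}. Safe: 3, 6, 7. Place at column 6.
Row 2: attacked by (1,6)→{5,6,7}; (4,1)→{1,3}; (6,5)→{1,5}; (7,8)→{3,8}; (8,4)→{4}. Safe: 2. Place at column 2.
Row 3: attacked by (1,6)→{4,6,8}; (2,2)→{1,2,3}; (4,1)→{1,2}; (6,5)→{2,5,8}; (7,8)→{4,8}; (8,4)→{4}. Safe: 7. Place at column 7.
Row 5: attacked by (1,6)→{2,6}; (2,2)→{2,5}; (3,7)→{5,7}; (4,1)→{1,2}; (6,5)→{4,5,6}; (7,8)→{6,8}; (8,4)→{1,4,7}. Safe: 3. Place at column 3.
Columns [6, 2, 7, 1, 3, 5, 8, 4], r−c [-5, 0, -4, 3, 2, 1, -1, 4], r+c [7, 4, 10, 5, 8, 11, 15, 12] are all distinct, so no two queens attack.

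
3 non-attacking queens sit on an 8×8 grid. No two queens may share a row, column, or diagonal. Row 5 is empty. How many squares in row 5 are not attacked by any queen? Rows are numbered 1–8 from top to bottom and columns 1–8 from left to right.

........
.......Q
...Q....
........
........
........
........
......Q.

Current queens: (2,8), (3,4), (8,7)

2

(2,8) attacks row 5 at column 8 and diagonals 5.
(3,4) attacks row 5 at column 4 and diagonals 2, 6.
(8,7) attacks row 5 at column 7 and diagonals 4.
Attacked columns: {2, 4, 5, 6, 7, 8}. Safe: {1, 3}.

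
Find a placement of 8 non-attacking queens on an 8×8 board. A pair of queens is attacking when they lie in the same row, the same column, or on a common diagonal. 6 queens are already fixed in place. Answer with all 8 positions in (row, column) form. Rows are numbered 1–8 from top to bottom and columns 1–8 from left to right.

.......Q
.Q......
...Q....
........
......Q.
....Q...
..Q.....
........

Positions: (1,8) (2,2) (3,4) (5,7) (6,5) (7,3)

Row 4: attacked by (1,8)→{5,8}; (2,2)→{2,4}; (3,4)→{3,4,5}; (5,7)→{6,7,8}; (6,5)→{3,5,7}; (7,3)→{3,6}. Safe: 1. Place at column 1.
Row 8: attacked by (1,8)→{1,8}; (2,2)→{2,8}; (3,4)→{4}; (4,1)→{1,5}; (5,7)→{4,7}; (6,5)→{3,5,7}; (7,3)→{2,3,4}. Safe: 6. Place at column 6.
Columns [8, 2, 4, 1, 7, 5, 3, 6], r−c [-7, 0, -1, 3, -2, 1, 4, 2], r+c [9, 4, 7, 5, 12, 11, 10, 14] are all distinct, so no two queens attack.

(1,8) (2,2) (3,4) (4,1) (5,7) (6,5) (7,3) (8,6)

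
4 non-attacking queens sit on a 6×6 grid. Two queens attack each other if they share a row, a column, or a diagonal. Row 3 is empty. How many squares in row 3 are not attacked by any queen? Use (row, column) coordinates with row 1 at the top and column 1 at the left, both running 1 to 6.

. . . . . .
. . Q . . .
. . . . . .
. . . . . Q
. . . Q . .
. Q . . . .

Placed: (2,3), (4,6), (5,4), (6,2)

1

(2,3) attacks row 3 at column 3 and diagonals 2, 4.
(4,6) attacks row 3 at column 6 and diagonals 5.
(5,4) attacks row 3 at column 4 and diagonals 2, 6.
(6,2) attacks row 3 at column 2 and diagonals 5.
Attacked columns: {2, 3, 4, 5, 6}. Safe: {1}.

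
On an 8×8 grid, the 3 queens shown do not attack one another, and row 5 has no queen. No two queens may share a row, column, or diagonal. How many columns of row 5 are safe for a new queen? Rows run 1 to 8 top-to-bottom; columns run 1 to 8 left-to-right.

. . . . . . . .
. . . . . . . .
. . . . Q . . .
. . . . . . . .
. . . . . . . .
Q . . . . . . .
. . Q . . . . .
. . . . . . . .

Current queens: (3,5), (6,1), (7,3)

(3,5) attacks row 5 at column 5 and diagonals 3, 7.
(6,1) attacks row 5 at column 1 and diagonals 2.
(7,3) attacks row 5 at column 3 and diagonals 1, 5.
Attacked columns: {1, 2, 3, 5, 7}. Safe: {4, 6, 8}.

3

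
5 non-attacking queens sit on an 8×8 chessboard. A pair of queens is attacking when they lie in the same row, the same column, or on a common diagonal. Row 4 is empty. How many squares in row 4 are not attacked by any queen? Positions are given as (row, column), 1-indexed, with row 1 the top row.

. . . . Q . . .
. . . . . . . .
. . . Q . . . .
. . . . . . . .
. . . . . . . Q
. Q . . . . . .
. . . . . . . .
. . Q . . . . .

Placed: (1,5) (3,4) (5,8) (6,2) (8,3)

(1,5) attacks row 4 at column 5 and diagonals 2, 8.
(3,4) attacks row 4 at column 4 and diagonals 3, 5.
(5,8) attacks row 4 at column 8 and diagonals 7.
(6,2) attacks row 4 at column 2 and diagonals 4.
(8,3) attacks row 4 at column 3 and diagonals 7.
Attacked columns: {2, 3, 4, 5, 7, 8}. Safe: {1, 6}.

2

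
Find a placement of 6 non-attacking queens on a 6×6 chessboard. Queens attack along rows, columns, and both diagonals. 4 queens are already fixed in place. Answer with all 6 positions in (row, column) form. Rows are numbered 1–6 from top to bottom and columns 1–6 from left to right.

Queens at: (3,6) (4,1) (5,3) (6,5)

Row 1: attacked by (3,6)→{4,6}; (4,1)→{1,4}; (5,3)→{3}; (6,5)→{5}. Safe: 2. Place at column 2.
Row 2: attacked by (1,2)→{1,2,3}; (3,6)→{5,6}; (4,1)→{1,3}; (5,3)→{3,6}; (6,5)→{1,5}. Safe: 4. Place at column 4.
Columns [2, 4, 6, 1, 3, 5], r−c [-1, -2, -3, 3, 2, 1], r+c [3, 6, 9, 5, 8, 11] are all distinct, so no two queens attack.

(1,2) (2,4) (3,6) (4,1) (5,3) (6,5)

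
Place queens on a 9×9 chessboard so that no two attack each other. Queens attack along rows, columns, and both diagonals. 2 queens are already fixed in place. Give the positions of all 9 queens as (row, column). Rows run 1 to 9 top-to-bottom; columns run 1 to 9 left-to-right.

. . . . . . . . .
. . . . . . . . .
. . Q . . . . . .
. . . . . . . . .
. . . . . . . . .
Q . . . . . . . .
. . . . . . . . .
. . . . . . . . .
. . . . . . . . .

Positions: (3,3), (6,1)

(1,8) (2,6) (3,3) (4,9) (5,7) (6,1) (7,4) (8,2) (9,5)

Row 1: attacked by (3,3)→{1,3,5}; (6,1)→{1,6}. Safe: 2, 4, 7, 8, 9. Place at column 8.
Row 2: attacked by (1,8)→{7,8,9}; (3,3)→{2,3,4}; (6,1)→{1,5}. Safe: 6. Place at column 6.
Row 4: attacked by (1,8)→{5,8}; (2,6)→{4,6,8}; (3,3)→{2,3,4}; (6,1)→{1,3}. Safe: 7, 9. Place at column 9.
Row 5: attacked by (1,8)→{4,8}; (2,6)→{3,6,9}; (3,3)→{1,3,5}; (4,9)→{8,9}; (6,1)→{1,2}. Safe: 7. Place at column 7.
Row 7: attacked by (1,8)→{2,8}; (2,6)→{1,6}; (3,3)→{3,7}; (4,9)→{6,9}; (5,7)→{5,7,9}; (6,1)→{1,2}. Safe: 4. Place at column 4.
Row 8: attacked by (1,8)→{1,8}; (2,6)→{6}; (3,3)→{3,8}; (4,9)→{5,9}; (5,7)→{4,7}; (6,1)→{1,3}; (7,4)→{3,4,5}. Safe: 2. Place at column 2.
Row 9: attacked by (1,8)→{8}; (2,6)→{6}; (3,3)→{3,9}; (4,9)→{4,9}; (5,7)→{3,7}; (6,1)→{1,4}; (7,4)→{2,4,6}; (8,2)→{1,2,3}. Safe: 5. Place at column 5.
Columns [8, 6, 3, 9, 7, 1, 4, 2, 5], r−c [-7, -4, 0, -5, -2, 5, 3, 6, 4], r+c [9, 8, 6, 13, 12, 7, 11, 10, 14] are all distinct, so no two queens attack.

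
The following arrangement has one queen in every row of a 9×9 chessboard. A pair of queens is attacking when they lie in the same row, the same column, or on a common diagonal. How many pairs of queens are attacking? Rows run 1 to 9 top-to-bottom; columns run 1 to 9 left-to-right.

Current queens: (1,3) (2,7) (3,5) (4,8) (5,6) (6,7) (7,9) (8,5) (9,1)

7

Same column: (2,7)–(6,7) (column 7); (3,5)–(8,5) (column 5).
Same diagonal: (1,3)–(3,5) (|1−3| = |3−5| = 2); (1,3)–(7,9) (|1−7| = |3−9| = 6); (3,5)–(7,9) (|3−7| = |5−9| = 4); (5,6)–(6,7) (|5−6| = |6−7| = 1); (6,7)–(8,5) (|6−8| = |7−5| = 2).
Total attacking pairs: 7.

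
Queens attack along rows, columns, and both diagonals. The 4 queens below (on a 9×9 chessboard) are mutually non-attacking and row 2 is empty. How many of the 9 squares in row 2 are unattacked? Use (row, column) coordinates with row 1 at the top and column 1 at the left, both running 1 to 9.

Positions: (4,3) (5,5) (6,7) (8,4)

2

(4,3) attacks row 2 at column 3 and diagonals 1, 5.
(5,5) attacks row 2 at column 5 and diagonals 2, 8.
(6,7) attacks row 2 at column 7 and diagonals 3.
(8,4) attacks row 2 at column 4.
Attacked columns: {1, 2, 3, 4, 5, 7, 8}. Safe: {6, 9}.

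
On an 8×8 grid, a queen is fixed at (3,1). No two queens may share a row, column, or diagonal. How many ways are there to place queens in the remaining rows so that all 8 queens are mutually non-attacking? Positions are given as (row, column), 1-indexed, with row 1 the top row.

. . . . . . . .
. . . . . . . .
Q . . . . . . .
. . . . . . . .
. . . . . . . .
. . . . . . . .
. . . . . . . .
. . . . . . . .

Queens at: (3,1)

Branch on row 1: col 2 → 1; col 4 → 4; col 5 → 4; col 6 → 4; col 7 → 1; col 8 → 2.
Sum: 1 + 4 + 4 + 4 + 1 + 2 = 16.

16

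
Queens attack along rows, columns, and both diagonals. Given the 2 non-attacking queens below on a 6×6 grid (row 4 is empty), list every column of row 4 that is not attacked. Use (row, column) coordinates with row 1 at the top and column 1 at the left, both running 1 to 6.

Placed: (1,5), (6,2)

columns 1, 3, 6

(1,5) attacks row 4 at column 5 and diagonals 2.
(6,2) attacks row 4 at column 2 and diagonals 4.
Attacked columns: {2, 4, 5}. Safe: {1, 3, 6}.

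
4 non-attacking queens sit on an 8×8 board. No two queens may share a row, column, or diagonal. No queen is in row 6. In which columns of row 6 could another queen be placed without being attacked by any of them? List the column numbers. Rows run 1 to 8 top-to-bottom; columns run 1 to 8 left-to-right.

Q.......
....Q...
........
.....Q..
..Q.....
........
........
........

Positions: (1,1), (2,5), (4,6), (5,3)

columns 7

(1,1) attacks row 6 at column 1 and diagonals 6.
(2,5) attacks row 6 at column 5 and diagonals 1.
(4,6) attacks row 6 at column 6 and diagonals 4, 8.
(5,3) attacks row 6 at column 3 and diagonals 2, 4.
Attacked columns: {1, 2, 3, 4, 5, 6, 8}. Safe: {7}.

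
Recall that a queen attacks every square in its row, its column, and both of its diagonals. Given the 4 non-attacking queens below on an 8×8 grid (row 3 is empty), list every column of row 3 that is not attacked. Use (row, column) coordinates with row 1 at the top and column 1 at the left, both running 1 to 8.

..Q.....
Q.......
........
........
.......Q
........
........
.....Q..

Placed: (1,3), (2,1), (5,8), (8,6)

columns 4, 7

(1,3) attacks row 3 at column 3 and diagonals 1, 5.
(2,1) attacks row 3 at column 1 and diagonals 2.
(5,8) attacks row 3 at column 8 and diagonals 6.
(8,6) attacks row 3 at column 6 and diagonals 1.
Attacked columns: {1, 2, 3, 5, 6, 8}. Safe: {4, 7}.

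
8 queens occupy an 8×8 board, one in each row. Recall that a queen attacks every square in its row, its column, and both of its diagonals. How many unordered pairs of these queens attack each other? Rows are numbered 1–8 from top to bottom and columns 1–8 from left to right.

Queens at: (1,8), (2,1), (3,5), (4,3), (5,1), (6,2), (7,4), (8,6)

4

Same column: (2,1)–(5,1) (column 1).
Same diagonal: (2,1)–(4,3) (|2−4| = |1−3| = 2); (3,5)–(6,2) (|3−6| = |5−2| = 3); (5,1)–(6,2) (|5−6| = |1−2| = 1).
Total attacking pairs: 4.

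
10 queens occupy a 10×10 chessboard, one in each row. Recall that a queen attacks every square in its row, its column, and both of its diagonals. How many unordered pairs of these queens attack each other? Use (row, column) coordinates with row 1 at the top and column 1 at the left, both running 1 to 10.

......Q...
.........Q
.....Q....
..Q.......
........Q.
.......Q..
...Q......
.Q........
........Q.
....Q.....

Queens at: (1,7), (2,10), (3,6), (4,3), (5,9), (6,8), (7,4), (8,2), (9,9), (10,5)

2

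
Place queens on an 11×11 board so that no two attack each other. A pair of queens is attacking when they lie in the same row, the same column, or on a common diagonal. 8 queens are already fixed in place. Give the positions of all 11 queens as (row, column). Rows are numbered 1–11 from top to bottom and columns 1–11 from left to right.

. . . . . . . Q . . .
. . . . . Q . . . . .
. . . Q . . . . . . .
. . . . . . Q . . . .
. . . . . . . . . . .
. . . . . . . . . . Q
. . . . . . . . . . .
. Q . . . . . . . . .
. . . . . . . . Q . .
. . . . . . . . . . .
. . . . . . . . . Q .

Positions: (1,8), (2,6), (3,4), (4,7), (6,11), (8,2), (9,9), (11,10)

Row 5: attacked by (1,8)→{4,8}; (2,6)→{3,6,9}; (3,4)→{2,4,6}; (4,7)→{6,7,8}; (6,11)→{10,11}; (8,2)→{2,5}; (9,9)→{5,9}; (11,10)→{4,10}. Safe: 1. Place at column 1.
Row 7: attacked by (1,8)→{2,8}; (2,6)→{1,6,11}; (3,4)→{4,8}; (4,7)→{4,7,10}; (5,1)→{1,3}; (6,11)→{10,11}; (8,2)→{1,2,3}; (9,9)→{7,9,11}; (11,10)→{6,10}. Safe: 5. Place at column 5.
Row 10: attacked by (1,8)→{8}; (2,6)→{6}; (3,4)→{4,11}; (4,7)→{1,7}; (5,1)→{1,6}; (6,11)→{7,11}; (7,5)→{2,5,8}; (8,2)→{2,4}; (9,9)→{8,9,10}; (11,10)→{9,10,11}. Safe: 3. Place at column 3.
Columns [8, 6, 4, 7, 1, 11, 5, 2, 9, 3, 10], r−c [-7, -4, -1, -3, 4, -5, 2, 6, 0, 7, 1], r+c [9, 8, 7, 11, 6, 17, 12, 10, 18, 13, 21] are all distinct, so no two queens attack.

(1,8) (2,6) (3,4) (4,7) (5,1) (6,11) (7,5) (8,2) (9,9) (10,3) (11,10)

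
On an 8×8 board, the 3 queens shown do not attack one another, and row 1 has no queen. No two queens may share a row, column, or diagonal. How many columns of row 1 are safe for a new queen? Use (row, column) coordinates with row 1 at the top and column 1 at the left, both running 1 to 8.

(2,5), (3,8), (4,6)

3

(2,5) attacks row 1 at column 5 and diagonals 4, 6.
(3,8) attacks row 1 at column 8 and diagonals 6.
(4,6) attacks row 1 at column 6 and diagonals 3.
Attacked columns: {3, 4, 5, 6, 8}. Safe: {1, 2, 7}.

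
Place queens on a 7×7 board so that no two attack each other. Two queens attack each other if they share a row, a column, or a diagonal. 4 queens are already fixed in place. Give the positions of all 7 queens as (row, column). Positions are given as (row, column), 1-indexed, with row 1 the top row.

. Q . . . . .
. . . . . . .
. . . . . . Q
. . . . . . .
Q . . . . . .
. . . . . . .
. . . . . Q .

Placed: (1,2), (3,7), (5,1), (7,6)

Row 2: attacked by (1,2)→{1,2,3}; (3,7)→{6,7}; (5,1)→{1,4}; (7,6)→{1,6}. Safe: 5. Place at column 5.
Row 4: attacked by (1,2)→{2,5}; (2,5)→{3,5,7}; (3,7)→{6,7}; (5,1)→{1,2}; (7,6)→{3,6}. Safe: 4. Place at column 4.
Row 6: attacked by (1,2)→{2,7}; (2,5)→{1,5}; (3,7)→{4,7}; (4,4)→{2,4,6}; (5,1)→{1,2}; (7,6)→{5,6,7}. Safe: 3. Place at column 3.
Columns [2, 5, 7, 4, 1, 3, 6], r−c [-1, -3, -4, 0, 4, 3, 1], r+c [3, 7, 10, 8, 6, 9, 13] are all distinct, so no two queens attack.

(1,2) (2,5) (3,7) (4,4) (5,1) (6,3) (7,6)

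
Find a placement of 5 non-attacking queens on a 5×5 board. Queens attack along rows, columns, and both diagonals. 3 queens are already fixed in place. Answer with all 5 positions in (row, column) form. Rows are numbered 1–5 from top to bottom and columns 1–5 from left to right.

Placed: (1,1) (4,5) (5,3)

Row 2: attacked by (1,1)→{1,2}; (4,5)→{3,5}; (5,3)→{3}. Safe: 4. Place at column 4.
Row 3: attacked by (1,1)→{1,3}; (2,4)→{3,4,5}; (4,5)→{4,5}; (5,3)→{1,3,5}. Safe: 2. Place at column 2.
Columns [1, 4, 2, 5, 3], r−c [0, -2, 1, -1, 2], r+c [2, 6, 5, 9, 8] are all distinct, so no two queens attack.

(1,1) (2,4) (3,2) (4,5) (5,3)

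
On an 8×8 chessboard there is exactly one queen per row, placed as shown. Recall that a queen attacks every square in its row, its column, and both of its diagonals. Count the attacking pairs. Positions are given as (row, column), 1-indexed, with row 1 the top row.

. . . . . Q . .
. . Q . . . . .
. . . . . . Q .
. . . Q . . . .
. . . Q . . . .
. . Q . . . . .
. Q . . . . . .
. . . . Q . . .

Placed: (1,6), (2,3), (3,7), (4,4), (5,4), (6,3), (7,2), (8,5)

Same column: (2,3)–(6,3) (column 3); (4,4)–(5,4) (column 4).
Same diagonal: (5,4)–(6,3) (|5−6| = |4−3| = 1); (5,4)–(7,2) (|5−7| = |4−2| = 2); (6,3)–(7,2) (|6−7| = |3−2| = 1); (6,3)–(8,5) (|6−8| = |3−5| = 2).
Total attacking pairs: 6.

6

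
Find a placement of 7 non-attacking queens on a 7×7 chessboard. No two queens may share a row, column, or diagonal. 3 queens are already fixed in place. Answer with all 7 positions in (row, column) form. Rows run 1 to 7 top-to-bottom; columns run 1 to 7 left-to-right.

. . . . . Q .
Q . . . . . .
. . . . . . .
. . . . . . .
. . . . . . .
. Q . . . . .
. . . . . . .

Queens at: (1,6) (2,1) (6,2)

(1,6) (2,1) (3,3) (4,5) (5,7) (6,2) (7,4)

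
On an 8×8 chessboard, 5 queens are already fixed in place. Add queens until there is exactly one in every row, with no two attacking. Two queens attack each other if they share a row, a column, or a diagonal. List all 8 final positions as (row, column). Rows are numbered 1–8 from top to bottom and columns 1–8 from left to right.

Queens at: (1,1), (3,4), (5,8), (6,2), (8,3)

Row 2: attacked by (1,1)→{1,2}; (3,4)→{3,4,5}; (5,8)→{5,8}; (6,2)→{2,6}; (8,3)→{3}. Safe: 7. Place at column 7.
Row 4: attacked by (1,1)→{1,4}; (2,7)→{5,7}; (3,4)→{3,4,5}; (5,8)→{7,8}; (6,2)→{2,4}; (8,3)→{3,7}. Safe: 6. Place at column 6.
Row 7: attacked by (1,1)→{1,7}; (2,7)→{2,7}; (3,4)→{4,8}; (4,6)→{3,6}; (5,8)→{6,8}; (6,2)→{1,2,3}; (8,3)→{2,3,4}. Safe: 5. Place at column 5.
Columns [1, 7, 4, 6, 8, 2, 5, 3], r−c [0, -5, -1, -2, -3, 4, 2, 5], r+c [2, 9, 7, 10, 13, 8, 12, 11] are all distinct, so no two queens attack.

(1,1) (2,7) (3,4) (4,6) (5,8) (6,2) (7,5) (8,3)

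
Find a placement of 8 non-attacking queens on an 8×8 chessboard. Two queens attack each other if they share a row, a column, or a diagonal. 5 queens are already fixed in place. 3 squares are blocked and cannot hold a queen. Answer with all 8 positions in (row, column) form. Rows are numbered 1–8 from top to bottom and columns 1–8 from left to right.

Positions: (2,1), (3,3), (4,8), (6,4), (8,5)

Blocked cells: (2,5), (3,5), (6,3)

(1,7) (2,1) (3,3) (4,8) (5,6) (6,4) (7,2) (8,5)

Row 1: attacked by (2,1)→{1,2}; (3,3)→{1,3,5}; (4,8)→{5,8}; (6,4)→{4}; (8,5)→{5}. Safe: 6, 7. Place at column 7.
Row 5: attacked by (1,7)→{3,7}; (2,1)→{1,4}; (3,3)→{1,3,5}; (4,8)→{7,8}; (6,4)→{3,4,5}; (8,5)→{2,5,8}. Safe: 6. Place at column 6.
Row 7: attacked by (1,7)→{1,7}; (2,1)→{1,6}; (3,3)→{3,7}; (4,8)→{5,8}; (5,6)→{4,6,8}; (6,4)→{3,4,5}; (8,5)→{4,5,6}. Safe: 2. Place at column 2.
Columns [7, 1, 3, 8, 6, 4, 2, 5], r−c [-6, 1, 0, -4, -1, 2, 5, 3], r+c [8, 3, 6, 12, 11, 10, 9, 13] are all distinct, so no two queens attack.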